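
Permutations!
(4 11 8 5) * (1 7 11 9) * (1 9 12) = [0, 7, 2, 3, 12, 4, 6, 11, 5, 9, 10, 8, 1] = (1 7 11 8 5 4 12)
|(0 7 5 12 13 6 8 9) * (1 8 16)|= |(0 7 5 12 13 6 16 1 8 9)|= 10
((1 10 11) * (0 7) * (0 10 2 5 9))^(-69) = (0 11 5 7 1 9 10 2)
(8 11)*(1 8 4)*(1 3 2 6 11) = [0, 8, 6, 2, 3, 5, 11, 7, 1, 9, 10, 4] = (1 8)(2 6 11 4 3)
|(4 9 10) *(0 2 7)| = |(0 2 7)(4 9 10)| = 3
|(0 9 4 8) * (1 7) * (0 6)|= |(0 9 4 8 6)(1 7)|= 10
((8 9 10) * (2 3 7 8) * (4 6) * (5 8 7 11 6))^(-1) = (2 10 9 8 5 4 6 11 3)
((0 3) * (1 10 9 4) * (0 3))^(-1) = (1 4 9 10)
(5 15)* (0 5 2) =[5, 1, 0, 3, 4, 15, 6, 7, 8, 9, 10, 11, 12, 13, 14, 2] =(0 5 15 2)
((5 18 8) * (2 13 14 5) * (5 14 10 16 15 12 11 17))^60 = (2 12 8 15 18 16 5 10 17 13 11)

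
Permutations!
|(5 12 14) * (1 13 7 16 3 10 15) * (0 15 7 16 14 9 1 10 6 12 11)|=7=|(0 15 10 7 14 5 11)(1 13 16 3 6 12 9)|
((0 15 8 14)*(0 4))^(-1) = (0 4 14 8 15) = ((0 15 8 14 4))^(-1)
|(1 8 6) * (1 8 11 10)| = 6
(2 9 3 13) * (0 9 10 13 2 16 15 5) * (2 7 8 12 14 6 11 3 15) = (0 9 15 5)(2 10 13 16)(3 7 8 12 14 6 11) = [9, 1, 10, 7, 4, 0, 11, 8, 12, 15, 13, 3, 14, 16, 6, 5, 2]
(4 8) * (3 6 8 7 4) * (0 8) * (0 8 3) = (0 3 6 8)(4 7) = [3, 1, 2, 6, 7, 5, 8, 4, 0]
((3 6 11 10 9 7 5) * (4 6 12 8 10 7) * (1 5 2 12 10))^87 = (1 10 6 2)(3 4 7 8)(5 9 11 12)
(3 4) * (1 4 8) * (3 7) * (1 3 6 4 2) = [0, 2, 1, 8, 7, 5, 4, 6, 3] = (1 2)(3 8)(4 7 6)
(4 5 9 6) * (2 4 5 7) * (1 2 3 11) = [0, 2, 4, 11, 7, 9, 5, 3, 8, 6, 10, 1] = (1 2 4 7 3 11)(5 9 6)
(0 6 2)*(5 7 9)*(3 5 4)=(0 6 2)(3 5 7 9 4)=[6, 1, 0, 5, 3, 7, 2, 9, 8, 4]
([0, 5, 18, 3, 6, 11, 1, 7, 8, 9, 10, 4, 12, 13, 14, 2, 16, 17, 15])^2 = [0, 11, 15, 3, 1, 4, 5, 7, 8, 9, 10, 6, 12, 13, 14, 18, 16, 17, 2]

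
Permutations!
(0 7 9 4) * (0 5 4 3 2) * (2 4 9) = (0 7 2)(3 4 5 9) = [7, 1, 0, 4, 5, 9, 6, 2, 8, 3]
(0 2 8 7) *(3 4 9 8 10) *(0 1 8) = (0 2 10 3 4 9)(1 8 7) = [2, 8, 10, 4, 9, 5, 6, 1, 7, 0, 3]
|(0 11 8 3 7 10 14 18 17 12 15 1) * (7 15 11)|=12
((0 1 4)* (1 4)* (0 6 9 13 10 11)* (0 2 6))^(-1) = (0 4)(2 11 10 13 9 6)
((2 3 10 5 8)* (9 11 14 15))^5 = ((2 3 10 5 8)(9 11 14 15))^5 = (9 11 14 15)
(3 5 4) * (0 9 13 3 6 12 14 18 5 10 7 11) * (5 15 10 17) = (0 9 13 3 17 5 4 6 12 14 18 15 10 7 11) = [9, 1, 2, 17, 6, 4, 12, 11, 8, 13, 7, 0, 14, 3, 18, 10, 16, 5, 15]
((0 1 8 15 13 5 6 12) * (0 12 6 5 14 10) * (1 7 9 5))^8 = ((0 7 9 5 1 8 15 13 14 10))^8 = (0 14 15 1 9)(5 7 10 13 8)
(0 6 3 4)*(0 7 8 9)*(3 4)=(0 6 4 7 8 9)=[6, 1, 2, 3, 7, 5, 4, 8, 9, 0]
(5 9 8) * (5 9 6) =(5 6)(8 9) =[0, 1, 2, 3, 4, 6, 5, 7, 9, 8]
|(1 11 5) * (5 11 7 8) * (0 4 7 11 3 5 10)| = 20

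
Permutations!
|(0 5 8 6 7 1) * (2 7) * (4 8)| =8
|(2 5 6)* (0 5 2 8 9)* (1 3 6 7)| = |(0 5 7 1 3 6 8 9)| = 8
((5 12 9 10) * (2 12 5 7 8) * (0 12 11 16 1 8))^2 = ((0 12 9 10 7)(1 8 2 11 16))^2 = (0 9 7 12 10)(1 2 16 8 11)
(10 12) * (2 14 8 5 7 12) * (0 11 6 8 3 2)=(0 11 6 8 5 7 12 10)(2 14 3)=[11, 1, 14, 2, 4, 7, 8, 12, 5, 9, 0, 6, 10, 13, 3]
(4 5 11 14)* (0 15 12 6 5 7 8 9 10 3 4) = (0 15 12 6 5 11 14)(3 4 7 8 9 10) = [15, 1, 2, 4, 7, 11, 5, 8, 9, 10, 3, 14, 6, 13, 0, 12]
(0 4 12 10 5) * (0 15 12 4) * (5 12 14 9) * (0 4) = (0 4)(5 15 14 9)(10 12) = [4, 1, 2, 3, 0, 15, 6, 7, 8, 5, 12, 11, 10, 13, 9, 14]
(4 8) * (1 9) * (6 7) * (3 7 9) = (1 3 7 6 9)(4 8) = [0, 3, 2, 7, 8, 5, 9, 6, 4, 1]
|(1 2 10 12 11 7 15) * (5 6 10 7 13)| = 12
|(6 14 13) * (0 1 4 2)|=12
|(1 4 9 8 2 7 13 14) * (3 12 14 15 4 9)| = 11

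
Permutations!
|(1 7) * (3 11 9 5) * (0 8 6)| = |(0 8 6)(1 7)(3 11 9 5)| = 12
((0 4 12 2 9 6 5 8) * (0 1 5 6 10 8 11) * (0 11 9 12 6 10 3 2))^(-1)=(0 12 2 3 9 5 1 8 10 6 4)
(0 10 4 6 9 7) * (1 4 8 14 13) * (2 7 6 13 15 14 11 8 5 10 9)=(0 9 6 2 7)(1 4 13)(5 10)(8 11)(14 15)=[9, 4, 7, 3, 13, 10, 2, 0, 11, 6, 5, 8, 12, 1, 15, 14]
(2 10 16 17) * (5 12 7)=(2 10 16 17)(5 12 7)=[0, 1, 10, 3, 4, 12, 6, 5, 8, 9, 16, 11, 7, 13, 14, 15, 17, 2]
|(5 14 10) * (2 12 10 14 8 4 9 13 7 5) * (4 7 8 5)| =15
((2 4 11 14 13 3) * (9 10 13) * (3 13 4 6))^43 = (2 6 3)(4 9 11 10 14)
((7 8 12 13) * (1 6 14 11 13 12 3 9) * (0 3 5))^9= (0 8 13 14 1 3 5 7 11 6 9)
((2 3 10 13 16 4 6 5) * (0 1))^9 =((0 1)(2 3 10 13 16 4 6 5))^9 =(0 1)(2 3 10 13 16 4 6 5)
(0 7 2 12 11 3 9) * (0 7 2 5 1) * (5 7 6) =(0 2 12 11 3 9 6 5 1) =[2, 0, 12, 9, 4, 1, 5, 7, 8, 6, 10, 3, 11]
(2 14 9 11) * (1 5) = (1 5)(2 14 9 11) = [0, 5, 14, 3, 4, 1, 6, 7, 8, 11, 10, 2, 12, 13, 9]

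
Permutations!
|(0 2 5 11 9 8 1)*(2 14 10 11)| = 14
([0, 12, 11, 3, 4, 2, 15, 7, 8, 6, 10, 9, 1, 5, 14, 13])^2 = [0, 1, 9, 3, 4, 11, 13, 7, 8, 15, 10, 6, 12, 2, 14, 5]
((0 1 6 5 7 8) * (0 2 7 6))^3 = ((0 1)(2 7 8)(5 6))^3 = (8)(0 1)(5 6)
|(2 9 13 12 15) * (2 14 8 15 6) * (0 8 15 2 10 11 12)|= 20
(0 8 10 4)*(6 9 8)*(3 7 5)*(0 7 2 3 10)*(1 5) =(0 6 9 8)(1 5 10 4 7)(2 3) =[6, 5, 3, 2, 7, 10, 9, 1, 0, 8, 4]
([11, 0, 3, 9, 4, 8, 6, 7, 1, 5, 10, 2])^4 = [9, 3, 8, 1, 4, 11, 6, 7, 2, 0, 10, 5]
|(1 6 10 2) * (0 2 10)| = 4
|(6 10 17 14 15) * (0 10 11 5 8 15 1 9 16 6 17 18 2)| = 20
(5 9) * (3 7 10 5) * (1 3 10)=[0, 3, 2, 7, 4, 9, 6, 1, 8, 10, 5]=(1 3 7)(5 9 10)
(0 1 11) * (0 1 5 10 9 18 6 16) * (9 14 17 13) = (0 5 10 14 17 13 9 18 6 16)(1 11) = [5, 11, 2, 3, 4, 10, 16, 7, 8, 18, 14, 1, 12, 9, 17, 15, 0, 13, 6]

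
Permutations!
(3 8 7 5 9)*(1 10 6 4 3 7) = (1 10 6 4 3 8)(5 9 7) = [0, 10, 2, 8, 3, 9, 4, 5, 1, 7, 6]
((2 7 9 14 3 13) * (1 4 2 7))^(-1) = (1 2 4)(3 14 9 7 13)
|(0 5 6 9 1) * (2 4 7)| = |(0 5 6 9 1)(2 4 7)| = 15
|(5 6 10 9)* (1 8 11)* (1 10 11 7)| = 15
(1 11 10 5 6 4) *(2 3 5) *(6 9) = (1 11 10 2 3 5 9 6 4) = [0, 11, 3, 5, 1, 9, 4, 7, 8, 6, 2, 10]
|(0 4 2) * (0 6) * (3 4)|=5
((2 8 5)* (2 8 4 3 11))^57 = (2 4 3 11)(5 8)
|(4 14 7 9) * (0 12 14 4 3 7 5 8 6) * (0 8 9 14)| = 10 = |(0 12)(3 7 14 5 9)(6 8)|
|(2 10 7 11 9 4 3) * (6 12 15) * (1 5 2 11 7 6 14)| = |(1 5 2 10 6 12 15 14)(3 11 9 4)| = 8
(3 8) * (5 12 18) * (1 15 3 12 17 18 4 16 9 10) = (1 15 3 8 12 4 16 9 10)(5 17 18) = [0, 15, 2, 8, 16, 17, 6, 7, 12, 10, 1, 11, 4, 13, 14, 3, 9, 18, 5]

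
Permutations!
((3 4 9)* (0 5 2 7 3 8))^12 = ((0 5 2 7 3 4 9 8))^12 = (0 3)(2 9)(4 5)(7 8)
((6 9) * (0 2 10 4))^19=((0 2 10 4)(6 9))^19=(0 4 10 2)(6 9)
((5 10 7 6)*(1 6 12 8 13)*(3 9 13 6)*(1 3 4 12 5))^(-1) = ((1 4 12 8 6)(3 9 13)(5 10 7))^(-1) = (1 6 8 12 4)(3 13 9)(5 7 10)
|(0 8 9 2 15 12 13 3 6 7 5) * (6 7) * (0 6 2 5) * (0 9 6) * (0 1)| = 12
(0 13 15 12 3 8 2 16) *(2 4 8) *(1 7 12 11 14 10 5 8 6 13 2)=(0 2 16)(1 7 12 3)(4 6 13 15 11 14 10 5 8)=[2, 7, 16, 1, 6, 8, 13, 12, 4, 9, 5, 14, 3, 15, 10, 11, 0]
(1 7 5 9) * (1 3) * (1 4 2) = [0, 7, 1, 4, 2, 9, 6, 5, 8, 3] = (1 7 5 9 3 4 2)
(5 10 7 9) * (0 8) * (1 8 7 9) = (0 7 1 8)(5 10 9) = [7, 8, 2, 3, 4, 10, 6, 1, 0, 5, 9]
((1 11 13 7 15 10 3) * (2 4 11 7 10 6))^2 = ((1 7 15 6 2 4 11 13 10 3))^2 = (1 15 2 11 10)(3 7 6 4 13)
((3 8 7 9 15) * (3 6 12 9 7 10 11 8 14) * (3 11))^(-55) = (6 12 9 15)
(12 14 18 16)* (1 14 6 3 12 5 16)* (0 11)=[11, 14, 2, 12, 4, 16, 3, 7, 8, 9, 10, 0, 6, 13, 18, 15, 5, 17, 1]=(0 11)(1 14 18)(3 12 6)(5 16)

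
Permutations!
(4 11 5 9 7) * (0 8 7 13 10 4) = (0 8 7)(4 11 5 9 13 10) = [8, 1, 2, 3, 11, 9, 6, 0, 7, 13, 4, 5, 12, 10]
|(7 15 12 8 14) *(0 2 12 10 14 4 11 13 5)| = 8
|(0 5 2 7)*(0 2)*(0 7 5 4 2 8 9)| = |(0 4 2 5 7 8 9)| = 7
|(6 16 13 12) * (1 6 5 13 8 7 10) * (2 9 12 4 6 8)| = 8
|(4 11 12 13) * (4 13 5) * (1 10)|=|(13)(1 10)(4 11 12 5)|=4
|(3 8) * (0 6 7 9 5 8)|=7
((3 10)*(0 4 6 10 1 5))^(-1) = ((0 4 6 10 3 1 5))^(-1) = (0 5 1 3 10 6 4)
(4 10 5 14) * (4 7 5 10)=[0, 1, 2, 3, 4, 14, 6, 5, 8, 9, 10, 11, 12, 13, 7]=(5 14 7)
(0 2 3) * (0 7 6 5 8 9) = (0 2 3 7 6 5 8 9) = [2, 1, 3, 7, 4, 8, 5, 6, 9, 0]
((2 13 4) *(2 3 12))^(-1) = (2 12 3 4 13)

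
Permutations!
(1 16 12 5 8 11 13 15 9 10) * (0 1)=(0 1 16 12 5 8 11 13 15 9 10)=[1, 16, 2, 3, 4, 8, 6, 7, 11, 10, 0, 13, 5, 15, 14, 9, 12]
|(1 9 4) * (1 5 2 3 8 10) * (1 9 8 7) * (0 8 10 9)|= 10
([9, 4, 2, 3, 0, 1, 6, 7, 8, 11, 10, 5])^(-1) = (0 4 1 5 11 9)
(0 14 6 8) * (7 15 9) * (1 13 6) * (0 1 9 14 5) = (0 5)(1 13 6 8)(7 15 14 9) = [5, 13, 2, 3, 4, 0, 8, 15, 1, 7, 10, 11, 12, 6, 9, 14]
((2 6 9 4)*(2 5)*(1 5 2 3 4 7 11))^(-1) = (1 11 7 9 6 2 4 3 5)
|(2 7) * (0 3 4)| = |(0 3 4)(2 7)| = 6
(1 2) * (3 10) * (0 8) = (0 8)(1 2)(3 10) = [8, 2, 1, 10, 4, 5, 6, 7, 0, 9, 3]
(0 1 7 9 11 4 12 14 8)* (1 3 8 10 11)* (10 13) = (0 3 8)(1 7 9)(4 12 14 13 10 11) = [3, 7, 2, 8, 12, 5, 6, 9, 0, 1, 11, 4, 14, 10, 13]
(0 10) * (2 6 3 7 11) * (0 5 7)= (0 10 5 7 11 2 6 3)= [10, 1, 6, 0, 4, 7, 3, 11, 8, 9, 5, 2]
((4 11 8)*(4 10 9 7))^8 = ((4 11 8 10 9 7))^8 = (4 8 9)(7 11 10)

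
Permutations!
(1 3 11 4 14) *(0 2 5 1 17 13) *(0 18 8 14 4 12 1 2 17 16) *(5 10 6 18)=(0 17 13 5 2 10 6 18 8 14 16)(1 3 11 12)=[17, 3, 10, 11, 4, 2, 18, 7, 14, 9, 6, 12, 1, 5, 16, 15, 0, 13, 8]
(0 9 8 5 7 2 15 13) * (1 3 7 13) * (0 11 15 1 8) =(0 9)(1 3 7 2)(5 13 11 15 8) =[9, 3, 1, 7, 4, 13, 6, 2, 5, 0, 10, 15, 12, 11, 14, 8]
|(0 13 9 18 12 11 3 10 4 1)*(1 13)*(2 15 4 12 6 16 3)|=12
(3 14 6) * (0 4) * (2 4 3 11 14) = (0 3 2 4)(6 11 14) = [3, 1, 4, 2, 0, 5, 11, 7, 8, 9, 10, 14, 12, 13, 6]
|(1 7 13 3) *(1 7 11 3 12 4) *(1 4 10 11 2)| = 6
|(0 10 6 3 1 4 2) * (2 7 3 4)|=|(0 10 6 4 7 3 1 2)|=8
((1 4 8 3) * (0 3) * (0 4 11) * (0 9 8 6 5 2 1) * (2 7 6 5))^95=((0 3)(1 11 9 8 4 5 7 6 2))^95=(0 3)(1 5 11 7 9 6 8 2 4)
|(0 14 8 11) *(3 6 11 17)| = 7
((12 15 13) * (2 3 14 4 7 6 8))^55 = (2 8 6 7 4 14 3)(12 15 13)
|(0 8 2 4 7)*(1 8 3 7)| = 12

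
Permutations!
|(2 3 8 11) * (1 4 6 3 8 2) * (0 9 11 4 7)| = |(0 9 11 1 7)(2 8 4 6 3)| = 5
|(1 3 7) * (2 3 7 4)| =6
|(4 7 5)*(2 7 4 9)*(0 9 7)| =|(0 9 2)(5 7)| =6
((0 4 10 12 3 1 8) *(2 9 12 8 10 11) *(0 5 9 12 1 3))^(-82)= ((0 4 11 2 12)(1 10 8 5 9))^(-82)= (0 2 4 12 11)(1 5 10 9 8)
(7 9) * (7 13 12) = (7 9 13 12) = [0, 1, 2, 3, 4, 5, 6, 9, 8, 13, 10, 11, 7, 12]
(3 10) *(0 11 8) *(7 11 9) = (0 9 7 11 8)(3 10) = [9, 1, 2, 10, 4, 5, 6, 11, 0, 7, 3, 8]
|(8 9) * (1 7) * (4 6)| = 2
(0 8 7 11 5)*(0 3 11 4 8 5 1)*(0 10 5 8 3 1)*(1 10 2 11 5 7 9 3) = (0 8 9 3 5 10 7 4 1 2 11) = [8, 2, 11, 5, 1, 10, 6, 4, 9, 3, 7, 0]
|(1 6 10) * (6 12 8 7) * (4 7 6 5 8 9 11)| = |(1 12 9 11 4 7 5 8 6 10)| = 10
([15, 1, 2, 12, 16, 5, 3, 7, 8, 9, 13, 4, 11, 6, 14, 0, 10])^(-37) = [15, 1, 2, 4, 13, 5, 11, 7, 8, 9, 3, 10, 16, 12, 14, 0, 6]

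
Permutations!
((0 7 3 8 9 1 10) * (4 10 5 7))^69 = ((0 4 10)(1 5 7 3 8 9))^69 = (10)(1 3)(5 8)(7 9)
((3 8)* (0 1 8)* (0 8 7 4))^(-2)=(8)(0 7)(1 4)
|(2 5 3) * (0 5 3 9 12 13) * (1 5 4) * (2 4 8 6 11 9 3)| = |(0 8 6 11 9 12 13)(1 5 3 4)| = 28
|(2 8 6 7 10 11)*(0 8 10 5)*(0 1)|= |(0 8 6 7 5 1)(2 10 11)|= 6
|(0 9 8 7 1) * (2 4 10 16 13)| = |(0 9 8 7 1)(2 4 10 16 13)| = 5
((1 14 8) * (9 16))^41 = (1 8 14)(9 16)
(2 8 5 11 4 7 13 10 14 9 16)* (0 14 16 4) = (0 14 9 4 7 13 10 16 2 8 5 11) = [14, 1, 8, 3, 7, 11, 6, 13, 5, 4, 16, 0, 12, 10, 9, 15, 2]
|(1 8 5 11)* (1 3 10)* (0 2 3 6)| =|(0 2 3 10 1 8 5 11 6)| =9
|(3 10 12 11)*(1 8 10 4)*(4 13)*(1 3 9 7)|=|(1 8 10 12 11 9 7)(3 13 4)|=21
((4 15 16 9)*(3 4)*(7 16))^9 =((3 4 15 7 16 9))^9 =(3 7)(4 16)(9 15)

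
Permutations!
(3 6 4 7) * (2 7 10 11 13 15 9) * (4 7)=[0, 1, 4, 6, 10, 5, 7, 3, 8, 2, 11, 13, 12, 15, 14, 9]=(2 4 10 11 13 15 9)(3 6 7)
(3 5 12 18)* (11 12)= (3 5 11 12 18)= [0, 1, 2, 5, 4, 11, 6, 7, 8, 9, 10, 12, 18, 13, 14, 15, 16, 17, 3]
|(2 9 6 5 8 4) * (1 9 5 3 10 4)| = 9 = |(1 9 6 3 10 4 2 5 8)|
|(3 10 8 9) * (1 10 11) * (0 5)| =6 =|(0 5)(1 10 8 9 3 11)|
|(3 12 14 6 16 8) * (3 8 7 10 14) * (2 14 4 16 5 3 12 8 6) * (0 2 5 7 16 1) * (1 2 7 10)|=|(16)(0 7 1)(2 14 5 3 8 6 10 4)|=24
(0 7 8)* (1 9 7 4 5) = (0 4 5 1 9 7 8) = [4, 9, 2, 3, 5, 1, 6, 8, 0, 7]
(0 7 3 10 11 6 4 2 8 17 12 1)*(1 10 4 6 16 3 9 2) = (0 7 9 2 8 17 12 10 11 16 3 4 1) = [7, 0, 8, 4, 1, 5, 6, 9, 17, 2, 11, 16, 10, 13, 14, 15, 3, 12]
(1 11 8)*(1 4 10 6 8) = [0, 11, 2, 3, 10, 5, 8, 7, 4, 9, 6, 1] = (1 11)(4 10 6 8)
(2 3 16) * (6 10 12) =(2 3 16)(6 10 12) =[0, 1, 3, 16, 4, 5, 10, 7, 8, 9, 12, 11, 6, 13, 14, 15, 2]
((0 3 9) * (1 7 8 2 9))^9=((0 3 1 7 8 2 9))^9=(0 1 8 9 3 7 2)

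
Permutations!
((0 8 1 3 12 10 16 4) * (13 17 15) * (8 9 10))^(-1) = ((0 9 10 16 4)(1 3 12 8)(13 17 15))^(-1) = (0 4 16 10 9)(1 8 12 3)(13 15 17)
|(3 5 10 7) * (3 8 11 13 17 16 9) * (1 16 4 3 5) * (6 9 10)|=|(1 16 10 7 8 11 13 17 4 3)(5 6 9)|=30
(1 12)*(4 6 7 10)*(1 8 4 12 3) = [0, 3, 2, 1, 6, 5, 7, 10, 4, 9, 12, 11, 8] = (1 3)(4 6 7 10 12 8)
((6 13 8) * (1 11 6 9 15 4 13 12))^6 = ((1 11 6 12)(4 13 8 9 15))^6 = (1 6)(4 13 8 9 15)(11 12)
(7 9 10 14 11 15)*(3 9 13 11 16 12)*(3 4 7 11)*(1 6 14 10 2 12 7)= (1 6 14 16 7 13 3 9 2 12 4)(11 15)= [0, 6, 12, 9, 1, 5, 14, 13, 8, 2, 10, 15, 4, 3, 16, 11, 7]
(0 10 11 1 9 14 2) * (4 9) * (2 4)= [10, 2, 0, 3, 9, 5, 6, 7, 8, 14, 11, 1, 12, 13, 4]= (0 10 11 1 2)(4 9 14)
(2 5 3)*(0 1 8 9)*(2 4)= (0 1 8 9)(2 5 3 4)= [1, 8, 5, 4, 2, 3, 6, 7, 9, 0]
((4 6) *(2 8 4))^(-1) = ((2 8 4 6))^(-1) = (2 6 4 8)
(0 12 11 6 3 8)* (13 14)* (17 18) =(0 12 11 6 3 8)(13 14)(17 18) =[12, 1, 2, 8, 4, 5, 3, 7, 0, 9, 10, 6, 11, 14, 13, 15, 16, 18, 17]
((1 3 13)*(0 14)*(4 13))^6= (14)(1 4)(3 13)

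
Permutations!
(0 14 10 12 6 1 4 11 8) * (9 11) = [14, 4, 2, 3, 9, 5, 1, 7, 0, 11, 12, 8, 6, 13, 10] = (0 14 10 12 6 1 4 9 11 8)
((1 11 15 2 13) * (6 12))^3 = ((1 11 15 2 13)(6 12))^3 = (1 2 11 13 15)(6 12)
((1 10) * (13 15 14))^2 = ((1 10)(13 15 14))^2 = (13 14 15)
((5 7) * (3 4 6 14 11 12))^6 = (14)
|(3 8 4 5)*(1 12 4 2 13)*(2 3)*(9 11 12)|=8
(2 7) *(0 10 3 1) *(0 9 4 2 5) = (0 10 3 1 9 4 2 7 5) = [10, 9, 7, 1, 2, 0, 6, 5, 8, 4, 3]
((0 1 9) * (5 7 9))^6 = (0 1 5 7 9)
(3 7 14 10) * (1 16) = (1 16)(3 7 14 10) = [0, 16, 2, 7, 4, 5, 6, 14, 8, 9, 3, 11, 12, 13, 10, 15, 1]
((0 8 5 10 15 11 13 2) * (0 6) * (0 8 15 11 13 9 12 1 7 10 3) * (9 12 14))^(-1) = ((0 15 13 2 6 8 5 3)(1 7 10 11 12)(9 14))^(-1) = (0 3 5 8 6 2 13 15)(1 12 11 10 7)(9 14)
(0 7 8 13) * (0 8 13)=(0 7 13 8)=[7, 1, 2, 3, 4, 5, 6, 13, 0, 9, 10, 11, 12, 8]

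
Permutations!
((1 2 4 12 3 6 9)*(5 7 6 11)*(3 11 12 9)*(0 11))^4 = (0 6 11 3 5 12 7) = ((0 11 5 7 6 3 12)(1 2 4 9))^4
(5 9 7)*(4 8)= (4 8)(5 9 7)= [0, 1, 2, 3, 8, 9, 6, 5, 4, 7]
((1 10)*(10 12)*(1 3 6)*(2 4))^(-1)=((1 12 10 3 6)(2 4))^(-1)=(1 6 3 10 12)(2 4)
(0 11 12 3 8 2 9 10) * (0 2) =[11, 1, 9, 8, 4, 5, 6, 7, 0, 10, 2, 12, 3] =(0 11 12 3 8)(2 9 10)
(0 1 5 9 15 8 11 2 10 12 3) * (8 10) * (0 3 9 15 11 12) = [1, 5, 8, 3, 4, 15, 6, 7, 12, 11, 0, 2, 9, 13, 14, 10] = (0 1 5 15 10)(2 8 12 9 11)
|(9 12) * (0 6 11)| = |(0 6 11)(9 12)| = 6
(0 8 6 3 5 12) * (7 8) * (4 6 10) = (0 7 8 10 4 6 3 5 12) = [7, 1, 2, 5, 6, 12, 3, 8, 10, 9, 4, 11, 0]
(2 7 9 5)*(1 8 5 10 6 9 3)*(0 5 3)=(0 5 2 7)(1 8 3)(6 9 10)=[5, 8, 7, 1, 4, 2, 9, 0, 3, 10, 6]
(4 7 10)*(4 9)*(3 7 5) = (3 7 10 9 4 5) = [0, 1, 2, 7, 5, 3, 6, 10, 8, 4, 9]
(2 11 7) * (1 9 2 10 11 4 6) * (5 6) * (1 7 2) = [0, 9, 4, 3, 5, 6, 7, 10, 8, 1, 11, 2] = (1 9)(2 4 5 6 7 10 11)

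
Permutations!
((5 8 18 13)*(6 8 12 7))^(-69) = ((5 12 7 6 8 18 13))^(-69) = (5 12 7 6 8 18 13)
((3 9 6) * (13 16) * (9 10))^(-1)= ((3 10 9 6)(13 16))^(-1)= (3 6 9 10)(13 16)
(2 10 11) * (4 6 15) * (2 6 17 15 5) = [0, 1, 10, 3, 17, 2, 5, 7, 8, 9, 11, 6, 12, 13, 14, 4, 16, 15] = (2 10 11 6 5)(4 17 15)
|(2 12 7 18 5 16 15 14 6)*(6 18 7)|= 15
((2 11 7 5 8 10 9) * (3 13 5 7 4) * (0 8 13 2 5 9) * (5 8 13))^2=((0 13 9 8 10)(2 11 4 3))^2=(0 9 10 13 8)(2 4)(3 11)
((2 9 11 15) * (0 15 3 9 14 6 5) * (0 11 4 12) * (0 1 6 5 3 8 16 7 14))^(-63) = ((0 15 2)(1 6 3 9 4 12)(5 11 8 16 7 14))^(-63) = (1 9)(3 12)(4 6)(5 16)(7 11)(8 14)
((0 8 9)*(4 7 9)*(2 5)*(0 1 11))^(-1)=((0 8 4 7 9 1 11)(2 5))^(-1)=(0 11 1 9 7 4 8)(2 5)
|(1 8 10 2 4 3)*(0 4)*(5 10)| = |(0 4 3 1 8 5 10 2)| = 8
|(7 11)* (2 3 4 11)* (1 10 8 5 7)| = 9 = |(1 10 8 5 7 2 3 4 11)|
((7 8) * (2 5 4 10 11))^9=(2 11 10 4 5)(7 8)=((2 5 4 10 11)(7 8))^9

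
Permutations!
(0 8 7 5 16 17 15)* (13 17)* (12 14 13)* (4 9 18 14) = (0 8 7 5 16 12 4 9 18 14 13 17 15) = [8, 1, 2, 3, 9, 16, 6, 5, 7, 18, 10, 11, 4, 17, 13, 0, 12, 15, 14]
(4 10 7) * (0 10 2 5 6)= [10, 1, 5, 3, 2, 6, 0, 4, 8, 9, 7]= (0 10 7 4 2 5 6)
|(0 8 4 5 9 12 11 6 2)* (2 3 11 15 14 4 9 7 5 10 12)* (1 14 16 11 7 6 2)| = 12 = |(0 8 9 1 14 4 10 12 15 16 11 2)(3 7 5 6)|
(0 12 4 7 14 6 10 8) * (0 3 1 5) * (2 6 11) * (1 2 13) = (0 12 4 7 14 11 13 1 5)(2 6 10 8 3) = [12, 5, 6, 2, 7, 0, 10, 14, 3, 9, 8, 13, 4, 1, 11]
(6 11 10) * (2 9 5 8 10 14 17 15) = (2 9 5 8 10 6 11 14 17 15) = [0, 1, 9, 3, 4, 8, 11, 7, 10, 5, 6, 14, 12, 13, 17, 2, 16, 15]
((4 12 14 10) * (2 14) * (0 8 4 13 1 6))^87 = (0 13 2 8 1 14 4 6 10 12)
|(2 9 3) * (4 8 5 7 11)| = |(2 9 3)(4 8 5 7 11)| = 15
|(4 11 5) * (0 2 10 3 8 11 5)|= |(0 2 10 3 8 11)(4 5)|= 6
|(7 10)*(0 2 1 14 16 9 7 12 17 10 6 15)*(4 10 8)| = |(0 2 1 14 16 9 7 6 15)(4 10 12 17 8)| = 45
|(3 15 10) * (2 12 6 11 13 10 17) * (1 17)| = |(1 17 2 12 6 11 13 10 3 15)| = 10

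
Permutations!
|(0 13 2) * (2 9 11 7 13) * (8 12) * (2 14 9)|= 14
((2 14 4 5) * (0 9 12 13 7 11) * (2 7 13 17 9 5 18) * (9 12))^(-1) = ((0 5 7 11)(2 14 4 18)(12 17))^(-1) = (0 11 7 5)(2 18 4 14)(12 17)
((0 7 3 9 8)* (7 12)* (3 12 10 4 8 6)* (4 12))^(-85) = ((0 10 12 7 4 8)(3 9 6))^(-85) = (0 8 4 7 12 10)(3 6 9)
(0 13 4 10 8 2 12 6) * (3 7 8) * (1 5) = (0 13 4 10 3 7 8 2 12 6)(1 5) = [13, 5, 12, 7, 10, 1, 0, 8, 2, 9, 3, 11, 6, 4]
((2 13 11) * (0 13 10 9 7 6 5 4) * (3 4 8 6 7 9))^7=((0 13 11 2 10 3 4)(5 8 6))^7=(13)(5 8 6)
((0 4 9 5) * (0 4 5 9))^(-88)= (9)(0 4 5)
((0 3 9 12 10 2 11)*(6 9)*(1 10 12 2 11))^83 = ((12)(0 3 6 9 2 1 10 11))^83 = (12)(0 9 10 3 2 11 6 1)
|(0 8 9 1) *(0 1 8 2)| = 2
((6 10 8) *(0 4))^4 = (6 10 8) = ((0 4)(6 10 8))^4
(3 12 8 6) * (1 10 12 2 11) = (1 10 12 8 6 3 2 11) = [0, 10, 11, 2, 4, 5, 3, 7, 6, 9, 12, 1, 8]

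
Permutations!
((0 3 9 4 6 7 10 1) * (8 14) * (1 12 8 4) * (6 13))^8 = ((0 3 9 1)(4 13 6 7 10 12 8 14))^8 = (14)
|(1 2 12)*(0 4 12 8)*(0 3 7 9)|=|(0 4 12 1 2 8 3 7 9)|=9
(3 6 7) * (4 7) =[0, 1, 2, 6, 7, 5, 4, 3] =(3 6 4 7)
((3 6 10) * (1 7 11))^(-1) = ((1 7 11)(3 6 10))^(-1) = (1 11 7)(3 10 6)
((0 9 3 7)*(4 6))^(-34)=(0 3)(7 9)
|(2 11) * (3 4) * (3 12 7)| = 4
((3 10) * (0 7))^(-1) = ((0 7)(3 10))^(-1) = (0 7)(3 10)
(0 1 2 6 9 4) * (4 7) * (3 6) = (0 1 2 3 6 9 7 4) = [1, 2, 3, 6, 0, 5, 9, 4, 8, 7]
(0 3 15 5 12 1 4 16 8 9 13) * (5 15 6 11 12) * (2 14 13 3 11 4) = (0 11 12 1 2 14 13)(3 6 4 16 8 9) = [11, 2, 14, 6, 16, 5, 4, 7, 9, 3, 10, 12, 1, 0, 13, 15, 8]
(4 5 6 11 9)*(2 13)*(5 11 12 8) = (2 13)(4 11 9)(5 6 12 8) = [0, 1, 13, 3, 11, 6, 12, 7, 5, 4, 10, 9, 8, 2]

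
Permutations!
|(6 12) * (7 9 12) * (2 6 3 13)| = 7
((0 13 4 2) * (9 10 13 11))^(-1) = (0 2 4 13 10 9 11)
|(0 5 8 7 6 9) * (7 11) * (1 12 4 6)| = 10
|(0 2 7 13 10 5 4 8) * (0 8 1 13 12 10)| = |(0 2 7 12 10 5 4 1 13)| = 9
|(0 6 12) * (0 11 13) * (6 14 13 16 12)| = |(0 14 13)(11 16 12)| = 3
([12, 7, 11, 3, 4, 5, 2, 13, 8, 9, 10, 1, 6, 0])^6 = (0 7 11 6)(1 2 12 13)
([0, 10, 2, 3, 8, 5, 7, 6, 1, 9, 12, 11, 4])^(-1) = (1 8 4 12 10)(6 7)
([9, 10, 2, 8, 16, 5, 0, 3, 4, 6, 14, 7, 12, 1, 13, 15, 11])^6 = [0, 14, 2, 3, 4, 5, 6, 7, 8, 9, 13, 11, 12, 10, 1, 15, 16]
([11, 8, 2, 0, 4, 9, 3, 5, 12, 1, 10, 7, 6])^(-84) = (0 8 7 6 9)(1 11 12 5 3)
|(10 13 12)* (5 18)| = |(5 18)(10 13 12)| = 6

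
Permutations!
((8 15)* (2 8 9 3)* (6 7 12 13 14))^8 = ((2 8 15 9 3)(6 7 12 13 14))^8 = (2 9 8 3 15)(6 13 7 14 12)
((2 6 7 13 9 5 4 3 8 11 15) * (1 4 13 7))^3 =(1 8 2 4 11 6 3 15) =((1 4 3 8 11 15 2 6)(5 13 9))^3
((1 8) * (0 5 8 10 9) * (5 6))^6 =(0 9 10 1 8 5 6)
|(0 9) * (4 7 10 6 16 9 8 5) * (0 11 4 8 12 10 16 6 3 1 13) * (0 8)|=|(0 12 10 3 1 13 8 5)(4 7 16 9 11)|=40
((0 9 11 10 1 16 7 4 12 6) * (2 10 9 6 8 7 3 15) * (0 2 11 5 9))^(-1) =((0 6 2 10 1 16 3 15 11)(4 12 8 7)(5 9))^(-1) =(0 11 15 3 16 1 10 2 6)(4 7 8 12)(5 9)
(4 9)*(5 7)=(4 9)(5 7)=[0, 1, 2, 3, 9, 7, 6, 5, 8, 4]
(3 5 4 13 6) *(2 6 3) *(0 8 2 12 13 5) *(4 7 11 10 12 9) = (0 8 2 6 9 4 5 7 11 10 12 13 3) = [8, 1, 6, 0, 5, 7, 9, 11, 2, 4, 12, 10, 13, 3]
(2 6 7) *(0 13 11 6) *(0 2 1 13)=(1 13 11 6 7)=[0, 13, 2, 3, 4, 5, 7, 1, 8, 9, 10, 6, 12, 11]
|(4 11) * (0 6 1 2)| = 4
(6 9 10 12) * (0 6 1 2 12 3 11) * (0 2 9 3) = (0 6 3 11 2 12 1 9 10) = [6, 9, 12, 11, 4, 5, 3, 7, 8, 10, 0, 2, 1]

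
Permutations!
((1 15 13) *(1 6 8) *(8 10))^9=((1 15 13 6 10 8))^9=(1 6)(8 13)(10 15)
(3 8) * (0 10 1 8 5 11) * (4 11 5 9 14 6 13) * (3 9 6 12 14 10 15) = [15, 8, 2, 6, 11, 5, 13, 7, 9, 10, 1, 0, 14, 4, 12, 3] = (0 15 3 6 13 4 11)(1 8 9 10)(12 14)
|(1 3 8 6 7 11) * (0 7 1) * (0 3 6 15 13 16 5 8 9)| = |(0 7 11 3 9)(1 6)(5 8 15 13 16)| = 10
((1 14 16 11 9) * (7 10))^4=(1 9 11 16 14)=((1 14 16 11 9)(7 10))^4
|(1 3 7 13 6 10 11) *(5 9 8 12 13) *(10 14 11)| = 11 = |(1 3 7 5 9 8 12 13 6 14 11)|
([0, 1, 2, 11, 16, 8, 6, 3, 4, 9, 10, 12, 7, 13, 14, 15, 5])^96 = [0, 1, 2, 3, 4, 5, 6, 7, 8, 9, 10, 11, 12, 13, 14, 15, 16]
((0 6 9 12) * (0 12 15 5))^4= ((0 6 9 15 5))^4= (0 5 15 9 6)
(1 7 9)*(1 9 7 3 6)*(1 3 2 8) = (9)(1 2 8)(3 6) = [0, 2, 8, 6, 4, 5, 3, 7, 1, 9]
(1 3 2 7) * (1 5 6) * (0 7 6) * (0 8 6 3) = (0 7 5 8 6 1)(2 3) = [7, 0, 3, 2, 4, 8, 1, 5, 6]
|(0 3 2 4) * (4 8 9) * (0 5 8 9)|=7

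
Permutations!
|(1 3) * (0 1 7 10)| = |(0 1 3 7 10)| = 5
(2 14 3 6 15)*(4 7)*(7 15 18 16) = [0, 1, 14, 6, 15, 5, 18, 4, 8, 9, 10, 11, 12, 13, 3, 2, 7, 17, 16] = (2 14 3 6 18 16 7 4 15)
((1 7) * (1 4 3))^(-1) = ((1 7 4 3))^(-1) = (1 3 4 7)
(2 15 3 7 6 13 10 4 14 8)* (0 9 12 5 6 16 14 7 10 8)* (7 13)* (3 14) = (0 9 12 5 6 7 16 3 10 4 13 8 2 15 14) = [9, 1, 15, 10, 13, 6, 7, 16, 2, 12, 4, 11, 5, 8, 0, 14, 3]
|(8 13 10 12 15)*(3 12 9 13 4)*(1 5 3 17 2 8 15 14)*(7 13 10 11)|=60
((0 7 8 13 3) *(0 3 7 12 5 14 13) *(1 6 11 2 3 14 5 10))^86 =(0 10 6 2 14 7)(1 11 3 13 8 12)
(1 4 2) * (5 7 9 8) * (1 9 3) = [0, 4, 9, 1, 2, 7, 6, 3, 5, 8] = (1 4 2 9 8 5 7 3)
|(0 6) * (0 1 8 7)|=|(0 6 1 8 7)|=5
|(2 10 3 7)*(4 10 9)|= 6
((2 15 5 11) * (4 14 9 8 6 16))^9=(2 15 5 11)(4 8)(6 14)(9 16)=((2 15 5 11)(4 14 9 8 6 16))^9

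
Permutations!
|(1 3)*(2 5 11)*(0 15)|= 6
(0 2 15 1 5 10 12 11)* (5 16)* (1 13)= (0 2 15 13 1 16 5 10 12 11)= [2, 16, 15, 3, 4, 10, 6, 7, 8, 9, 12, 0, 11, 1, 14, 13, 5]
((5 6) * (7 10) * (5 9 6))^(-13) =((6 9)(7 10))^(-13) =(6 9)(7 10)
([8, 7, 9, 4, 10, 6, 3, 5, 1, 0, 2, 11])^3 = [7, 6, 8, 2, 9, 4, 10, 3, 5, 1, 0, 11]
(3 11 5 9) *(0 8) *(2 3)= (0 8)(2 3 11 5 9)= [8, 1, 3, 11, 4, 9, 6, 7, 0, 2, 10, 5]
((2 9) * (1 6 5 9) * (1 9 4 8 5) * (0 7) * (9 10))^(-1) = (0 7)(1 6)(2 9 10)(4 5 8)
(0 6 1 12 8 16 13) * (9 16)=(0 6 1 12 8 9 16 13)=[6, 12, 2, 3, 4, 5, 1, 7, 9, 16, 10, 11, 8, 0, 14, 15, 13]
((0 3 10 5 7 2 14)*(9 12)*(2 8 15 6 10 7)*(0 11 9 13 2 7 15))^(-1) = ((0 3 15 6 10 5 7 8)(2 14 11 9 12 13))^(-1) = (0 8 7 5 10 6 15 3)(2 13 12 9 11 14)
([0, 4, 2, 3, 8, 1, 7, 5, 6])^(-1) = [0, 5, 2, 3, 1, 7, 8, 6, 4]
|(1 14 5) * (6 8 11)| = |(1 14 5)(6 8 11)| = 3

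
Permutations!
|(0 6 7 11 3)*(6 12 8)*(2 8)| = |(0 12 2 8 6 7 11 3)| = 8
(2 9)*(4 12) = [0, 1, 9, 3, 12, 5, 6, 7, 8, 2, 10, 11, 4] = (2 9)(4 12)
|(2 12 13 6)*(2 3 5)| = |(2 12 13 6 3 5)| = 6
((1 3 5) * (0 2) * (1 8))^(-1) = ((0 2)(1 3 5 8))^(-1) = (0 2)(1 8 5 3)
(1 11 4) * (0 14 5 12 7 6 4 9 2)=(0 14 5 12 7 6 4 1 11 9 2)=[14, 11, 0, 3, 1, 12, 4, 6, 8, 2, 10, 9, 7, 13, 5]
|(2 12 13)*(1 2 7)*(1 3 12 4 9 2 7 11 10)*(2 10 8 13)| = 24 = |(1 7 3 12 2 4 9 10)(8 13 11)|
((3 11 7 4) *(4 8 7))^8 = (3 4 11)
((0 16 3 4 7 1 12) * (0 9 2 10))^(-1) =(0 10 2 9 12 1 7 4 3 16)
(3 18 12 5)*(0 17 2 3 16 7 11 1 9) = (0 17 2 3 18 12 5 16 7 11 1 9) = [17, 9, 3, 18, 4, 16, 6, 11, 8, 0, 10, 1, 5, 13, 14, 15, 7, 2, 12]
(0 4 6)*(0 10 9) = [4, 1, 2, 3, 6, 5, 10, 7, 8, 0, 9] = (0 4 6 10 9)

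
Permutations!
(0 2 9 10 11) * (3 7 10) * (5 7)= (0 2 9 3 5 7 10 11)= [2, 1, 9, 5, 4, 7, 6, 10, 8, 3, 11, 0]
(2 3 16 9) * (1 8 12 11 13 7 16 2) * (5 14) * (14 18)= (1 8 12 11 13 7 16 9)(2 3)(5 18 14)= [0, 8, 3, 2, 4, 18, 6, 16, 12, 1, 10, 13, 11, 7, 5, 15, 9, 17, 14]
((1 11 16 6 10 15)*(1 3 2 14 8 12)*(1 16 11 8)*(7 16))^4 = (1 16 3 8 6 2 12 10 14 7 15) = ((1 8 12 7 16 6 10 15 3 2 14))^4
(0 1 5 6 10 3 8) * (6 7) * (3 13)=(0 1 5 7 6 10 13 3 8)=[1, 5, 2, 8, 4, 7, 10, 6, 0, 9, 13, 11, 12, 3]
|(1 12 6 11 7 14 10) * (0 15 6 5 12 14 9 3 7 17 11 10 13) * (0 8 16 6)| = 42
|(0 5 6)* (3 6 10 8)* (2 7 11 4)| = 12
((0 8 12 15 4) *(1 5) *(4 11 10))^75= ((0 8 12 15 11 10 4)(1 5))^75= (0 10 15 8 4 11 12)(1 5)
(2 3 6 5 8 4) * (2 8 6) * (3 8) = (2 8 4 3)(5 6) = [0, 1, 8, 2, 3, 6, 5, 7, 4]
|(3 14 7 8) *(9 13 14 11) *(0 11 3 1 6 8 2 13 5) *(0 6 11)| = |(1 11 9 5 6 8)(2 13 14 7)| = 12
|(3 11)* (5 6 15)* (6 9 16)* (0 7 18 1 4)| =10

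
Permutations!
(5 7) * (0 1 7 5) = (0 1 7) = [1, 7, 2, 3, 4, 5, 6, 0]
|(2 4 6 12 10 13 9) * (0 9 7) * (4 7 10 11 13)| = 12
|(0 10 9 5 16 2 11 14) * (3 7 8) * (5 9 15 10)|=|(0 5 16 2 11 14)(3 7 8)(10 15)|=6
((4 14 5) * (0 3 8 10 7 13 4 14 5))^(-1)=((0 3 8 10 7 13 4 5 14))^(-1)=(0 14 5 4 13 7 10 8 3)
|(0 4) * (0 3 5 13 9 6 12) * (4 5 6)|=|(0 5 13 9 4 3 6 12)|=8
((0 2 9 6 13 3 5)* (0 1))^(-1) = (0 1 5 3 13 6 9 2)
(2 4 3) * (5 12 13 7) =[0, 1, 4, 2, 3, 12, 6, 5, 8, 9, 10, 11, 13, 7] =(2 4 3)(5 12 13 7)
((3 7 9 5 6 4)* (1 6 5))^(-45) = ((1 6 4 3 7 9))^(-45) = (1 3)(4 9)(6 7)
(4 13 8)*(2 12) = [0, 1, 12, 3, 13, 5, 6, 7, 4, 9, 10, 11, 2, 8] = (2 12)(4 13 8)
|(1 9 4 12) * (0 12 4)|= |(0 12 1 9)|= 4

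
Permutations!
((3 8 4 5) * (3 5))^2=((3 8 4))^2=(3 4 8)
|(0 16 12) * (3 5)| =6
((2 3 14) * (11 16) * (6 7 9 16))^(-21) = (6 11 16 9 7)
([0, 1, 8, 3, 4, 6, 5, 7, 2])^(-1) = [0, 1, 8, 3, 4, 6, 5, 7, 2]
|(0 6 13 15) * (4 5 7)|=12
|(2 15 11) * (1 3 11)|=|(1 3 11 2 15)|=5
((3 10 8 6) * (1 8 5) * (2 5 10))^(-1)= (10)(1 5 2 3 6 8)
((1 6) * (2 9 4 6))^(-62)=(1 4 2 6 9)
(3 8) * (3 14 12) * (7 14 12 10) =[0, 1, 2, 8, 4, 5, 6, 14, 12, 9, 7, 11, 3, 13, 10] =(3 8 12)(7 14 10)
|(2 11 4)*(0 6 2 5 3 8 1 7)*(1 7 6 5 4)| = 20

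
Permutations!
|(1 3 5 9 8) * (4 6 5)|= 7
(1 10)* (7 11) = (1 10)(7 11) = [0, 10, 2, 3, 4, 5, 6, 11, 8, 9, 1, 7]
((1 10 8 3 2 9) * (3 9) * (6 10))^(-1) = ((1 6 10 8 9)(2 3))^(-1) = (1 9 8 10 6)(2 3)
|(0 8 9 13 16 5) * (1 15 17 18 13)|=10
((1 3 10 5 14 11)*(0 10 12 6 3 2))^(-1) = ((0 10 5 14 11 1 2)(3 12 6))^(-1) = (0 2 1 11 14 5 10)(3 6 12)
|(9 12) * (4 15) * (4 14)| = 6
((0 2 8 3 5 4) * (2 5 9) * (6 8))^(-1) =((0 5 4)(2 6 8 3 9))^(-1) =(0 4 5)(2 9 3 8 6)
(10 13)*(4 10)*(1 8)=(1 8)(4 10 13)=[0, 8, 2, 3, 10, 5, 6, 7, 1, 9, 13, 11, 12, 4]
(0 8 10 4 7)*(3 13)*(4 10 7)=(0 8 7)(3 13)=[8, 1, 2, 13, 4, 5, 6, 0, 7, 9, 10, 11, 12, 3]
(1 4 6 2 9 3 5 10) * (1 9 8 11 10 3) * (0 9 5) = (0 9 1 4 6 2 8 11 10 5 3) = [9, 4, 8, 0, 6, 3, 2, 7, 11, 1, 5, 10]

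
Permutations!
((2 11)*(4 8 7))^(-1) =((2 11)(4 8 7))^(-1) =(2 11)(4 7 8)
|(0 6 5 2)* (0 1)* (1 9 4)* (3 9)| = 8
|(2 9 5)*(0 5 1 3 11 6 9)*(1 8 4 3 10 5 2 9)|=|(0 2)(1 10 5 9 8 4 3 11 6)|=18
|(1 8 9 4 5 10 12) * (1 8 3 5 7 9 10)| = 3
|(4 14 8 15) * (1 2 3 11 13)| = 20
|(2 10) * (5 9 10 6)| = |(2 6 5 9 10)| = 5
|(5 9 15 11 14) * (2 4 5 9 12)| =|(2 4 5 12)(9 15 11 14)| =4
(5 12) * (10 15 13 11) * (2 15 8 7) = [0, 1, 15, 3, 4, 12, 6, 2, 7, 9, 8, 10, 5, 11, 14, 13] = (2 15 13 11 10 8 7)(5 12)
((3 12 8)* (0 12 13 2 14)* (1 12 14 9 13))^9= ((0 14)(1 12 8 3)(2 9 13))^9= (0 14)(1 12 8 3)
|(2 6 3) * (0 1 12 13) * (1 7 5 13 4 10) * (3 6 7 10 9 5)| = |(0 10 1 12 4 9 5 13)(2 7 3)| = 24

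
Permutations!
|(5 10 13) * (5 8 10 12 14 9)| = |(5 12 14 9)(8 10 13)| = 12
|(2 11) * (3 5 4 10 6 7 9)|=14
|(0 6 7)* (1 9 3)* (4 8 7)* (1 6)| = 8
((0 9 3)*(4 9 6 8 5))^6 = ((0 6 8 5 4 9 3))^6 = (0 3 9 4 5 8 6)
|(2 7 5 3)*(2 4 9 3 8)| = |(2 7 5 8)(3 4 9)| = 12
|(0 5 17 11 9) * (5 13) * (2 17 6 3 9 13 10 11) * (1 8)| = |(0 10 11 13 5 6 3 9)(1 8)(2 17)| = 8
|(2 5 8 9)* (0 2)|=5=|(0 2 5 8 9)|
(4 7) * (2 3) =(2 3)(4 7) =[0, 1, 3, 2, 7, 5, 6, 4]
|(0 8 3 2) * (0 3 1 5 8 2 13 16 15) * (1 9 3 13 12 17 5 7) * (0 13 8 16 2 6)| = |(0 6)(1 7)(2 8 9 3 12 17 5 16 15 13)| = 10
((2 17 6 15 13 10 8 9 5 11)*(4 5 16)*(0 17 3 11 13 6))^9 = ((0 17)(2 3 11)(4 5 13 10 8 9 16)(6 15))^9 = (0 17)(4 13 8 16 5 10 9)(6 15)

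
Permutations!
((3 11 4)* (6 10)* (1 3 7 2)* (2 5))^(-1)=((1 3 11 4 7 5 2)(6 10))^(-1)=(1 2 5 7 4 11 3)(6 10)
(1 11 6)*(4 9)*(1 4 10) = (1 11 6 4 9 10) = [0, 11, 2, 3, 9, 5, 4, 7, 8, 10, 1, 6]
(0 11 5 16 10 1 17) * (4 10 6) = [11, 17, 2, 3, 10, 16, 4, 7, 8, 9, 1, 5, 12, 13, 14, 15, 6, 0] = (0 11 5 16 6 4 10 1 17)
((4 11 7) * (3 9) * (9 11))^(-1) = (3 9 4 7 11)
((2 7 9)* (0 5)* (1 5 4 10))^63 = (0 1 4 5 10)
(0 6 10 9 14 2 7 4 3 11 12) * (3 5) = [6, 1, 7, 11, 5, 3, 10, 4, 8, 14, 9, 12, 0, 13, 2] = (0 6 10 9 14 2 7 4 5 3 11 12)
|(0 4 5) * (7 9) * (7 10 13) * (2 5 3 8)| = 12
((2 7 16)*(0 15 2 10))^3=((0 15 2 7 16 10))^3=(0 7)(2 10)(15 16)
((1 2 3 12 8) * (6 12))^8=((1 2 3 6 12 8))^8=(1 3 12)(2 6 8)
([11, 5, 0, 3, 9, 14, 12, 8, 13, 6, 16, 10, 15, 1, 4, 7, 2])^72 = (0 10 2 11 16)(1 12 5 15 14 7 4 8 9 13 6)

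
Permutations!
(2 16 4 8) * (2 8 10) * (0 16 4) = (0 16)(2 4 10) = [16, 1, 4, 3, 10, 5, 6, 7, 8, 9, 2, 11, 12, 13, 14, 15, 0]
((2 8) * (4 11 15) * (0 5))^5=((0 5)(2 8)(4 11 15))^5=(0 5)(2 8)(4 15 11)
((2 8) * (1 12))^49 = (1 12)(2 8)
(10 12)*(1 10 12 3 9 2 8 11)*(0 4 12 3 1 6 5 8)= [4, 10, 0, 9, 12, 8, 5, 7, 11, 2, 1, 6, 3]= (0 4 12 3 9 2)(1 10)(5 8 11 6)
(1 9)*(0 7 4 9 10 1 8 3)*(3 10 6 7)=(0 3)(1 6 7 4 9 8 10)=[3, 6, 2, 0, 9, 5, 7, 4, 10, 8, 1]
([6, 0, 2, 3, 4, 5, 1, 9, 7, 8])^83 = (0 1 6)(7 8 9)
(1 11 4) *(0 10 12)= (0 10 12)(1 11 4)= [10, 11, 2, 3, 1, 5, 6, 7, 8, 9, 12, 4, 0]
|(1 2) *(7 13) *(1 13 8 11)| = |(1 2 13 7 8 11)| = 6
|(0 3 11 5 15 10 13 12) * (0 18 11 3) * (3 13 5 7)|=6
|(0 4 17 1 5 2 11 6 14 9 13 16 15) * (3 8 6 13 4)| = 15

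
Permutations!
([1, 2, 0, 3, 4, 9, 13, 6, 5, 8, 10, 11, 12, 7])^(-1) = (0 2 1)(5 8 9)(6 7 13)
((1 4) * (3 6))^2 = ((1 4)(3 6))^2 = (6)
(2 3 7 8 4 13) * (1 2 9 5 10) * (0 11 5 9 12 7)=(0 11 5 10 1 2 3)(4 13 12 7 8)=[11, 2, 3, 0, 13, 10, 6, 8, 4, 9, 1, 5, 7, 12]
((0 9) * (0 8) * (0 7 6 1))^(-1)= (0 1 6 7 8 9)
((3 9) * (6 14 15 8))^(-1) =(3 9)(6 8 15 14)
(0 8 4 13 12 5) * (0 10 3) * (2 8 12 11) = [12, 1, 8, 0, 13, 10, 6, 7, 4, 9, 3, 2, 5, 11] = (0 12 5 10 3)(2 8 4 13 11)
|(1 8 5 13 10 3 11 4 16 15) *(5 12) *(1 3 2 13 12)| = 30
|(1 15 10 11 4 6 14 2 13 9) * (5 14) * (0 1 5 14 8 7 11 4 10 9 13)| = |(0 1 15 9 5 8 7 11 10 4 6 14 2)| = 13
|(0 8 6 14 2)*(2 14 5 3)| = 6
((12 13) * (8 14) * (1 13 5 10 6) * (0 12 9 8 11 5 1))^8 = (0 5 8 1 6 11 9 12 10 14 13)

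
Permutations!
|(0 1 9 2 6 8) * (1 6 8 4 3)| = |(0 6 4 3 1 9 2 8)| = 8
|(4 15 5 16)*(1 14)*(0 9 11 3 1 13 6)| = |(0 9 11 3 1 14 13 6)(4 15 5 16)| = 8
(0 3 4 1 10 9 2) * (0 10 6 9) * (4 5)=(0 3 5 4 1 6 9 2 10)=[3, 6, 10, 5, 1, 4, 9, 7, 8, 2, 0]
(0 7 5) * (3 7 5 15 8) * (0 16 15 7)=[5, 1, 2, 0, 4, 16, 6, 7, 3, 9, 10, 11, 12, 13, 14, 8, 15]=(0 5 16 15 8 3)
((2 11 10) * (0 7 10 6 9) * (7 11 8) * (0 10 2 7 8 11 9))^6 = ((0 9 10 7 2 11 6))^6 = (0 6 11 2 7 10 9)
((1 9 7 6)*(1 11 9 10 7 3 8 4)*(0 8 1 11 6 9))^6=((0 8 4 11)(1 10 7 9 3))^6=(0 4)(1 10 7 9 3)(8 11)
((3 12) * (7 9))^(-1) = ((3 12)(7 9))^(-1) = (3 12)(7 9)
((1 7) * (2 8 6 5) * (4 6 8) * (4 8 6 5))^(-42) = ((1 7)(2 8 6 4 5))^(-42) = (2 4 8 5 6)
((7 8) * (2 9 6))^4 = ((2 9 6)(7 8))^4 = (2 9 6)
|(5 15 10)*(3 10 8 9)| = 6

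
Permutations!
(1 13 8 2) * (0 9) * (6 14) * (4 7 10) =[9, 13, 1, 3, 7, 5, 14, 10, 2, 0, 4, 11, 12, 8, 6] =(0 9)(1 13 8 2)(4 7 10)(6 14)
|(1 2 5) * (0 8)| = |(0 8)(1 2 5)| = 6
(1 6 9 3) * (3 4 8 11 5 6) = (1 3)(4 8 11 5 6 9) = [0, 3, 2, 1, 8, 6, 9, 7, 11, 4, 10, 5]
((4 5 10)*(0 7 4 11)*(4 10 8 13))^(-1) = ((0 7 10 11)(4 5 8 13))^(-1) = (0 11 10 7)(4 13 8 5)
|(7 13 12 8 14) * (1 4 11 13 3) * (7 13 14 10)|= 10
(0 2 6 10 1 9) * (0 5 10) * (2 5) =(0 5 10 1 9 2 6) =[5, 9, 6, 3, 4, 10, 0, 7, 8, 2, 1]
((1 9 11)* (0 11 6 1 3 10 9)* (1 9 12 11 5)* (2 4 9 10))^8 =((0 5 1)(2 4 9 6 10 12 11 3))^8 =(12)(0 1 5)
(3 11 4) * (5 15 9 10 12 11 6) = [0, 1, 2, 6, 3, 15, 5, 7, 8, 10, 12, 4, 11, 13, 14, 9] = (3 6 5 15 9 10 12 11 4)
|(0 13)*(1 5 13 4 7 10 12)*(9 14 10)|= |(0 4 7 9 14 10 12 1 5 13)|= 10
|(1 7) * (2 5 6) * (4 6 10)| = |(1 7)(2 5 10 4 6)| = 10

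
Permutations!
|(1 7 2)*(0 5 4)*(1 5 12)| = 7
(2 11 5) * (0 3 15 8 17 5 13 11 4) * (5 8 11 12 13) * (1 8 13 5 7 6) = [3, 8, 4, 15, 0, 2, 1, 6, 17, 9, 10, 7, 5, 12, 14, 11, 16, 13] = (0 3 15 11 7 6 1 8 17 13 12 5 2 4)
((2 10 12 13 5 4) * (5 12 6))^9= (2 4 5 6 10)(12 13)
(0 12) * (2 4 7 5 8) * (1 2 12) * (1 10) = (0 10 1 2 4 7 5 8 12) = [10, 2, 4, 3, 7, 8, 6, 5, 12, 9, 1, 11, 0]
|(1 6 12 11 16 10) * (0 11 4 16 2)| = |(0 11 2)(1 6 12 4 16 10)| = 6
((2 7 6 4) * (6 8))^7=(2 8 4 7 6)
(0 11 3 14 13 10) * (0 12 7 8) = (0 11 3 14 13 10 12 7 8) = [11, 1, 2, 14, 4, 5, 6, 8, 0, 9, 12, 3, 7, 10, 13]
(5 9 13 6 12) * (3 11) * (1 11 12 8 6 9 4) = (1 11 3 12 5 4)(6 8)(9 13) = [0, 11, 2, 12, 1, 4, 8, 7, 6, 13, 10, 3, 5, 9]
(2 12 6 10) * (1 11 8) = (1 11 8)(2 12 6 10) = [0, 11, 12, 3, 4, 5, 10, 7, 1, 9, 2, 8, 6]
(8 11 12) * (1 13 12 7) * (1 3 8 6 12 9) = (1 13 9)(3 8 11 7)(6 12) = [0, 13, 2, 8, 4, 5, 12, 3, 11, 1, 10, 7, 6, 9]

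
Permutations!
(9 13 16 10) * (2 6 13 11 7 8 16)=(2 6 13)(7 8 16 10 9 11)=[0, 1, 6, 3, 4, 5, 13, 8, 16, 11, 9, 7, 12, 2, 14, 15, 10]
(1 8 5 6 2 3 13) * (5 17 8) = (1 5 6 2 3 13)(8 17) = [0, 5, 3, 13, 4, 6, 2, 7, 17, 9, 10, 11, 12, 1, 14, 15, 16, 8]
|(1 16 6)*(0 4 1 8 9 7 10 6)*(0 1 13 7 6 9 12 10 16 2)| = |(0 4 13 7 16 1 2)(6 8 12 10 9)| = 35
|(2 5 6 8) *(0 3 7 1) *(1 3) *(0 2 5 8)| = |(0 1 2 8 5 6)(3 7)| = 6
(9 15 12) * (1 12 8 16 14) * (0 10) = (0 10)(1 12 9 15 8 16 14) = [10, 12, 2, 3, 4, 5, 6, 7, 16, 15, 0, 11, 9, 13, 1, 8, 14]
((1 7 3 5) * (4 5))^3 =((1 7 3 4 5))^3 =(1 4 7 5 3)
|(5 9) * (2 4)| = 2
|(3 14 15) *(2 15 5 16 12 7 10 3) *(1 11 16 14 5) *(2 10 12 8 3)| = 42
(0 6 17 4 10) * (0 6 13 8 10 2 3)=[13, 1, 3, 0, 2, 5, 17, 7, 10, 9, 6, 11, 12, 8, 14, 15, 16, 4]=(0 13 8 10 6 17 4 2 3)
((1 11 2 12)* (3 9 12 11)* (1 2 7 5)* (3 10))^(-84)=(1 11 9)(2 3 5)(7 12 10)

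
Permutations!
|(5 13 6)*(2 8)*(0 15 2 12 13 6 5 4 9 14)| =|(0 15 2 8 12 13 5 6 4 9 14)| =11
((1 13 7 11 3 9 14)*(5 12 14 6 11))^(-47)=(1 13 7 5 12 14)(3 9 6 11)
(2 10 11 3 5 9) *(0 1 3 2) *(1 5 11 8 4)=(0 5 9)(1 3 11 2 10 8 4)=[5, 3, 10, 11, 1, 9, 6, 7, 4, 0, 8, 2]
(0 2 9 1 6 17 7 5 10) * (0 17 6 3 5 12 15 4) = (0 2 9 1 3 5 10 17 7 12 15 4) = [2, 3, 9, 5, 0, 10, 6, 12, 8, 1, 17, 11, 15, 13, 14, 4, 16, 7]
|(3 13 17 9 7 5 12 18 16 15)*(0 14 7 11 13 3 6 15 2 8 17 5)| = 30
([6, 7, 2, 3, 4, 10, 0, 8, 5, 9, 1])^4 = (1 10 5 8 7)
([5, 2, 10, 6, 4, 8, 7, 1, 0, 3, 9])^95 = (0 8 5)(1 3 2 6 10 7 9)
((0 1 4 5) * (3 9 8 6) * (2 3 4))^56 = (0 2 9 6 5 1 3 8 4)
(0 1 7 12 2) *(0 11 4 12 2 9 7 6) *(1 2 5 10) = (0 2 11 4 12 9 7 5 10 1 6) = [2, 6, 11, 3, 12, 10, 0, 5, 8, 7, 1, 4, 9]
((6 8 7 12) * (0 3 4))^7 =(0 3 4)(6 12 7 8)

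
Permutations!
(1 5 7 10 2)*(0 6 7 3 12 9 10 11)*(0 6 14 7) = (0 14 7 11 6)(1 5 3 12 9 10 2) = [14, 5, 1, 12, 4, 3, 0, 11, 8, 10, 2, 6, 9, 13, 7]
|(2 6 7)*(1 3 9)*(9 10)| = |(1 3 10 9)(2 6 7)| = 12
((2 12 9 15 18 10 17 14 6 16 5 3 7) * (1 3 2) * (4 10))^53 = (1 7 3)(2 4 16 15 14 12 10 5 18 6 9 17)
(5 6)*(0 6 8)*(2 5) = [6, 1, 5, 3, 4, 8, 2, 7, 0] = (0 6 2 5 8)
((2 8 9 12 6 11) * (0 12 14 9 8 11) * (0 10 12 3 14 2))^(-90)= ((0 3 14 9 2 11)(6 10 12))^(-90)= (14)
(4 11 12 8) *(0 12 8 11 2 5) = (0 12 11 8 4 2 5) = [12, 1, 5, 3, 2, 0, 6, 7, 4, 9, 10, 8, 11]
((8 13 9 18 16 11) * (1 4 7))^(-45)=((1 4 7)(8 13 9 18 16 11))^(-45)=(8 18)(9 11)(13 16)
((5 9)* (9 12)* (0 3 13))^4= (0 3 13)(5 12 9)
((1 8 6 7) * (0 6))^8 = (0 1 6 8 7)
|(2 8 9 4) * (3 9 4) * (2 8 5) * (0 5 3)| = 10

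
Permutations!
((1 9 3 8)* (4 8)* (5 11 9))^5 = ((1 5 11 9 3 4 8))^5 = (1 4 9 5 8 3 11)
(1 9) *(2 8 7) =[0, 9, 8, 3, 4, 5, 6, 2, 7, 1] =(1 9)(2 8 7)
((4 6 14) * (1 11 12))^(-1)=(1 12 11)(4 14 6)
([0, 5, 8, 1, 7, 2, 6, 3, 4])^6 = (1 3 7 4 8 2 5)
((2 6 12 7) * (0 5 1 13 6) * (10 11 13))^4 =(0 11 7 1 6)(2 10 12 5 13)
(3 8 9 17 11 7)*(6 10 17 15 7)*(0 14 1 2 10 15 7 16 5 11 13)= (0 14 1 2 10 17 13)(3 8 9 7)(5 11 6 15 16)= [14, 2, 10, 8, 4, 11, 15, 3, 9, 7, 17, 6, 12, 0, 1, 16, 5, 13]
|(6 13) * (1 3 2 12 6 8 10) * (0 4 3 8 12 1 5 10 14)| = 42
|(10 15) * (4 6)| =2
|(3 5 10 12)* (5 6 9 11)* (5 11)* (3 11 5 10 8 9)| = 6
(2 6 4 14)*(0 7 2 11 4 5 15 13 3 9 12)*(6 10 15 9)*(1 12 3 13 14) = (0 7 2 10 15 14 11 4 1 12)(3 6 5 9) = [7, 12, 10, 6, 1, 9, 5, 2, 8, 3, 15, 4, 0, 13, 11, 14]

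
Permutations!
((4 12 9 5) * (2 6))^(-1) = (2 6)(4 5 9 12) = ((2 6)(4 12 9 5))^(-1)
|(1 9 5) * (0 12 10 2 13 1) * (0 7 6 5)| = 21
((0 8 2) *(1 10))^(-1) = ((0 8 2)(1 10))^(-1) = (0 2 8)(1 10)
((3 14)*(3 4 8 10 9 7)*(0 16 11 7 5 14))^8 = ((0 16 11 7 3)(4 8 10 9 5 14))^8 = (0 7 16 3 11)(4 10 5)(8 9 14)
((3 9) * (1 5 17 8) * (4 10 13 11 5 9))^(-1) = (1 8 17 5 11 13 10 4 3 9)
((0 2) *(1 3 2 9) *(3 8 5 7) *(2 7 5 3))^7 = (9) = ((0 9 1 8 3 7 2))^7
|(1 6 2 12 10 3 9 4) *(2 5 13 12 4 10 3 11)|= 11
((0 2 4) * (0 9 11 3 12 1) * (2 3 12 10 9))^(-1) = ((0 3 10 9 11 12 1)(2 4))^(-1) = (0 1 12 11 9 10 3)(2 4)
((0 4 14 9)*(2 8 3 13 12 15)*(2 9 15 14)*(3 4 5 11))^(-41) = (0 13 9 3 15 11 14 5 12)(2 8 4) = ((0 5 11 3 13 12 14 15 9)(2 8 4))^(-41)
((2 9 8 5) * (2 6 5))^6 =(9)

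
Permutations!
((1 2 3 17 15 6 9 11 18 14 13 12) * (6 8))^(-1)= (1 12 13 14 18 11 9 6 8 15 17 3 2)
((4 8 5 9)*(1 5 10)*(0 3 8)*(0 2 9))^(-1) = (0 5 1 10 8 3)(2 4 9)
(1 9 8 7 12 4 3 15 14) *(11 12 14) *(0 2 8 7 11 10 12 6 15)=(0 2 8 11 6 15 10 12 4 3)(1 9 7 14)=[2, 9, 8, 0, 3, 5, 15, 14, 11, 7, 12, 6, 4, 13, 1, 10]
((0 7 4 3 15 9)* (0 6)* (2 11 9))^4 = ((0 7 4 3 15 2 11 9 6))^4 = (0 15 6 3 9 4 11 7 2)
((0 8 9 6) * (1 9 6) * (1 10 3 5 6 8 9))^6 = ((0 9 10 3 5 6))^6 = (10)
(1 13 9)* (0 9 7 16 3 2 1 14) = (0 9 14)(1 13 7 16 3 2) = [9, 13, 1, 2, 4, 5, 6, 16, 8, 14, 10, 11, 12, 7, 0, 15, 3]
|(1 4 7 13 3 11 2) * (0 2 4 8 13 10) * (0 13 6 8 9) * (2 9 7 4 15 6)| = |(0 9)(1 7 10 13 3 11 15 6 8 2)| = 10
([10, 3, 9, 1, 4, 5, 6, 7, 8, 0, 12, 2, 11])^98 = (0 12 2)(9 10 11)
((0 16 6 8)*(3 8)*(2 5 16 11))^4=(0 16)(2 3)(5 8)(6 11)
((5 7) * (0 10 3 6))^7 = ((0 10 3 6)(5 7))^7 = (0 6 3 10)(5 7)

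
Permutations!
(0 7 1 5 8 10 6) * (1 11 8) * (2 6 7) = (0 2 6)(1 5)(7 11 8 10) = [2, 5, 6, 3, 4, 1, 0, 11, 10, 9, 7, 8]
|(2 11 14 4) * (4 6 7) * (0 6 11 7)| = |(0 6)(2 7 4)(11 14)| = 6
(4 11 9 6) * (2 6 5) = (2 6 4 11 9 5) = [0, 1, 6, 3, 11, 2, 4, 7, 8, 5, 10, 9]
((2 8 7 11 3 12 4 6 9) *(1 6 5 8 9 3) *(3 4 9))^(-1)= ((1 6 4 5 8 7 11)(2 3 12 9))^(-1)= (1 11 7 8 5 4 6)(2 9 12 3)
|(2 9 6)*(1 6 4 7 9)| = |(1 6 2)(4 7 9)| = 3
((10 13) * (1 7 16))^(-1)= (1 16 7)(10 13)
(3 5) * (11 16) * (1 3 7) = [0, 3, 2, 5, 4, 7, 6, 1, 8, 9, 10, 16, 12, 13, 14, 15, 11] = (1 3 5 7)(11 16)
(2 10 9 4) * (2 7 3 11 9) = (2 10)(3 11 9 4 7) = [0, 1, 10, 11, 7, 5, 6, 3, 8, 4, 2, 9]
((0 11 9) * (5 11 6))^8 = (0 11 6 9 5)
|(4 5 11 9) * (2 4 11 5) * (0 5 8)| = 6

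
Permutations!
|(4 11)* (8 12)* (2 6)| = |(2 6)(4 11)(8 12)| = 2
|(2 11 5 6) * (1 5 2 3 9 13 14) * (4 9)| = 8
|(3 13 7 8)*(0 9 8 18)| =7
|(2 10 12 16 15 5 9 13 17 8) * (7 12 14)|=|(2 10 14 7 12 16 15 5 9 13 17 8)|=12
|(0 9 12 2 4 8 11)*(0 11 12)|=4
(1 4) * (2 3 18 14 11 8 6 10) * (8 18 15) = (1 4)(2 3 15 8 6 10)(11 18 14) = [0, 4, 3, 15, 1, 5, 10, 7, 6, 9, 2, 18, 12, 13, 11, 8, 16, 17, 14]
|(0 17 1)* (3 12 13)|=3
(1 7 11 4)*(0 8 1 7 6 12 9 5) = (0 8 1 6 12 9 5)(4 7 11) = [8, 6, 2, 3, 7, 0, 12, 11, 1, 5, 10, 4, 9]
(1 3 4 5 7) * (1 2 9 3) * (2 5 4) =[0, 1, 9, 2, 4, 7, 6, 5, 8, 3] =(2 9 3)(5 7)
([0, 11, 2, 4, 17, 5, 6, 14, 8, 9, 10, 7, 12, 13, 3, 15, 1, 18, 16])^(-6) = [0, 14, 2, 18, 16, 5, 6, 4, 8, 9, 10, 3, 12, 13, 17, 15, 7, 1, 11]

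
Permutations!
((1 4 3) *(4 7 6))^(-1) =(1 3 4 6 7)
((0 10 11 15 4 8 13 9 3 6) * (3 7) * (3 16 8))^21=(7 16 8 13 9)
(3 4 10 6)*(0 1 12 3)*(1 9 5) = (0 9 5 1 12 3 4 10 6) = [9, 12, 2, 4, 10, 1, 0, 7, 8, 5, 6, 11, 3]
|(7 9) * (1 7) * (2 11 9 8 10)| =|(1 7 8 10 2 11 9)| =7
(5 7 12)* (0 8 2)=(0 8 2)(5 7 12)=[8, 1, 0, 3, 4, 7, 6, 12, 2, 9, 10, 11, 5]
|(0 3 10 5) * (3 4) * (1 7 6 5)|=|(0 4 3 10 1 7 6 5)|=8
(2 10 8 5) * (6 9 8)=(2 10 6 9 8 5)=[0, 1, 10, 3, 4, 2, 9, 7, 5, 8, 6]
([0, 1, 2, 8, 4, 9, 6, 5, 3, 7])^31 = (3 8)(5 9 7)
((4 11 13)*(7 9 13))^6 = (4 11 7 9 13)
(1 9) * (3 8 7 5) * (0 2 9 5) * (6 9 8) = [2, 5, 8, 6, 4, 3, 9, 0, 7, 1] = (0 2 8 7)(1 5 3 6 9)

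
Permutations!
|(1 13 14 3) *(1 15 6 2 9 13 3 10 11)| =10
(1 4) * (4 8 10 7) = (1 8 10 7 4) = [0, 8, 2, 3, 1, 5, 6, 4, 10, 9, 7]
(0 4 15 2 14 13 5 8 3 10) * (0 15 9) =(0 4 9)(2 14 13 5 8 3 10 15) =[4, 1, 14, 10, 9, 8, 6, 7, 3, 0, 15, 11, 12, 5, 13, 2]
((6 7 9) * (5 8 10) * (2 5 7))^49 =(10)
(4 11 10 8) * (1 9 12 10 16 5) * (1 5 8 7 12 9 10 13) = (1 10 7 12 13)(4 11 16 8) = [0, 10, 2, 3, 11, 5, 6, 12, 4, 9, 7, 16, 13, 1, 14, 15, 8]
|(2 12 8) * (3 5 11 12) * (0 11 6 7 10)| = 10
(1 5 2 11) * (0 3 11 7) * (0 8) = (0 3 11 1 5 2 7 8) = [3, 5, 7, 11, 4, 2, 6, 8, 0, 9, 10, 1]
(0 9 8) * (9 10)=[10, 1, 2, 3, 4, 5, 6, 7, 0, 8, 9]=(0 10 9 8)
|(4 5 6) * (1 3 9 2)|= |(1 3 9 2)(4 5 6)|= 12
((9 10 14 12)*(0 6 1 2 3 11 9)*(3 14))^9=(0 2)(1 12)(3 11 9 10)(6 14)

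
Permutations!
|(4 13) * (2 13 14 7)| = 5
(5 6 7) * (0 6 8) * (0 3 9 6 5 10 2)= (0 5 8 3 9 6 7 10 2)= [5, 1, 0, 9, 4, 8, 7, 10, 3, 6, 2]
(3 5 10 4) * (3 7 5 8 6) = [0, 1, 2, 8, 7, 10, 3, 5, 6, 9, 4] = (3 8 6)(4 7 5 10)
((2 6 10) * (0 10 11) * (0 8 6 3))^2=((0 10 2 3)(6 11 8))^2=(0 2)(3 10)(6 8 11)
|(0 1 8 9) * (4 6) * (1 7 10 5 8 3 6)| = 12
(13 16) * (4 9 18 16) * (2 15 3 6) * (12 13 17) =(2 15 3 6)(4 9 18 16 17 12 13) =[0, 1, 15, 6, 9, 5, 2, 7, 8, 18, 10, 11, 13, 4, 14, 3, 17, 12, 16]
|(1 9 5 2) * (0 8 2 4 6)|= 8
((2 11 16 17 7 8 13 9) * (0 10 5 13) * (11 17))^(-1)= ((0 10 5 13 9 2 17 7 8)(11 16))^(-1)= (0 8 7 17 2 9 13 5 10)(11 16)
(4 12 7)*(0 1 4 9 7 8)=(0 1 4 12 8)(7 9)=[1, 4, 2, 3, 12, 5, 6, 9, 0, 7, 10, 11, 8]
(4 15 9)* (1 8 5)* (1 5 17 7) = (1 8 17 7)(4 15 9) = [0, 8, 2, 3, 15, 5, 6, 1, 17, 4, 10, 11, 12, 13, 14, 9, 16, 7]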